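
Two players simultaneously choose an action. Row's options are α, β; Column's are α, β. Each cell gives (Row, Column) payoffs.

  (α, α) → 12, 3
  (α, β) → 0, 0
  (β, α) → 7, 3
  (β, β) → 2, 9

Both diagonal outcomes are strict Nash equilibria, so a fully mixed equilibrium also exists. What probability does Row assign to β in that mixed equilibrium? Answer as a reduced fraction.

Row's mix p on α must make Column indifferent between α and β.
Column's payoff from α: 3p + 3(1−p). From β: 0p + 9(1−p).
Set equal: 3p = 6(1−p) → p = 6/9 = 2/3.
Probability on β is 1 − 2/3 = 1/3.

1/3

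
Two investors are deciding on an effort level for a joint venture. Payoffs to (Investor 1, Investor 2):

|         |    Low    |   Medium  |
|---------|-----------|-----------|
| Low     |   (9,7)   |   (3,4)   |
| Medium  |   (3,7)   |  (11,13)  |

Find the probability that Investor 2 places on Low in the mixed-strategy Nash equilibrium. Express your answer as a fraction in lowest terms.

4/7

Investor 2's mix q on Low must make Investor 1 indifferent between Low and Medium.
Investor 1's payoff from Low: 9q + 3(1−q). From Medium: 3q + 11(1−q).
Set equal: 6q = 8(1−q) → q = 8/14 = 4/7.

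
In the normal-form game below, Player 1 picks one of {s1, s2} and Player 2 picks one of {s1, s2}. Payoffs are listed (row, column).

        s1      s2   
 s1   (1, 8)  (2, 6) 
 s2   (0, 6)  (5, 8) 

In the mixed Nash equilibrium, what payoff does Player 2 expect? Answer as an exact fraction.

Player 1 mixes with probability p on s1, chosen so Player 2 is indifferent: 8p + 6(1−p) = 6p + 8(1−p) gives p = 1/2.
Player 2's expected payoff is 8·1/2 + 6·1/2 = 7.

7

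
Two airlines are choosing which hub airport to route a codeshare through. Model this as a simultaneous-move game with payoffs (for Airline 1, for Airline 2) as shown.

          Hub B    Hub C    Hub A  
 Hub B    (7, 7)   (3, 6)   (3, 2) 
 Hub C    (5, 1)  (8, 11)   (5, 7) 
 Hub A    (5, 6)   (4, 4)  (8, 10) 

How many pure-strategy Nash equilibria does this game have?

Both Hub B: Airline 1 gets 7 (best alternative 5); Airline 2 gets 7 (best alternative 6). Neither deviates — NE.
Both Hub C: Airline 1 gets 8 (best alternative 4); Airline 2 gets 11 (best alternative 7). Neither deviates — NE.
Both Hub A: Airline 1 gets 8 (best alternative 5); Airline 2 gets 10 (best alternative 6). Neither deviates — NE.
(Hub A, Hub B) is not a NE: Airline 1 would switch to Hub B (7 > 5).
No other cell survives both best-response checks, so there are 3 pure NE.

3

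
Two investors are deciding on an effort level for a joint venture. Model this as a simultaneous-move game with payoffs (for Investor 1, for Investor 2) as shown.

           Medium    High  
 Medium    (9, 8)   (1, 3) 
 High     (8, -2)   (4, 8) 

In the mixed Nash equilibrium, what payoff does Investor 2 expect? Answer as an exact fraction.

14/3

Investor 1 mixes with probability p on Medium, chosen so Investor 2 is indifferent: 8p + (-2)(1−p) = 3p + 8(1−p) gives p = 2/3.
Investor 2's expected payoff is 8·2/3 + (-2)·1/3 = 14/3.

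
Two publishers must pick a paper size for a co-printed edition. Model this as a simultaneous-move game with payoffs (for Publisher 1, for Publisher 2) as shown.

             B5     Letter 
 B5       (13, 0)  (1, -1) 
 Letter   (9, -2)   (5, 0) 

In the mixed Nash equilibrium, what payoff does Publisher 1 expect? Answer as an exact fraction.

7

Publisher 2 mixes with probability q on B5, chosen so Publisher 1 is indifferent: 13q + 1(1−q) = 9q + 5(1−q) gives q = 1/2.
Publisher 1's expected payoff (from either row, since indifferent) is 13·1/2 + 1·1/2 = 7.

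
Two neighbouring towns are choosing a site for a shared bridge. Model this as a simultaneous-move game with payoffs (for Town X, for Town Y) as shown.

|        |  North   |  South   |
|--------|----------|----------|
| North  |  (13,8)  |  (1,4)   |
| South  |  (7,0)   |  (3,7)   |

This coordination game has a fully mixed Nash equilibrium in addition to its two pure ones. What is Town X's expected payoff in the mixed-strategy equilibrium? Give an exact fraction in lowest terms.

Town Y mixes with probability q on North, chosen so Town X is indifferent: 13q + 1(1−q) = 7q + 3(1−q) gives q = 1/4.
Town X's expected payoff (from either row, since indifferent) is 13·1/4 + 1·3/4 = 4.

4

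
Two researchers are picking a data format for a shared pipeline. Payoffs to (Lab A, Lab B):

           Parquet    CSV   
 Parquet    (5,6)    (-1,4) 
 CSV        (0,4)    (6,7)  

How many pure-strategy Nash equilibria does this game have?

Both Parquet: Lab A gets 5 (best alternative 0); Lab B gets 6 (best alternative 4). Neither deviates — NE.
Both CSV: Lab A gets 6 (best alternative -1); Lab B gets 7 (best alternative 4). Neither deviates — NE.
(Parquet, CSV) is not a NE: Lab A would switch to CSV (6 > -1).
No other cell survives both best-response checks, so there are 2 pure NE.

2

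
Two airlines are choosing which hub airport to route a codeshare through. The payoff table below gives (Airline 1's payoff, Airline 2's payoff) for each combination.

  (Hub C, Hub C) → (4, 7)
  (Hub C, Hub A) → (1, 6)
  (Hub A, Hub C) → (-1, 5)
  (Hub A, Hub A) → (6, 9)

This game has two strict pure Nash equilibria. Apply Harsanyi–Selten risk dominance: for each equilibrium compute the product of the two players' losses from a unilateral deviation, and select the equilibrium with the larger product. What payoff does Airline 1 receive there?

6

At both Hub C: Airline 1 loses 4 − (-1) = 5 by deviating; Airline 2 loses 7 − 6 = 1. Product = 5·1 = 5.
At both Hub A: Airline 1 loses 6 − 1 = 5 by deviating; Airline 2 loses 9 − 5 = 4. Product = 5·4 = 20.
20 > 5, so both Hub A is risk-dominant. Airline 1's payoff there is 6.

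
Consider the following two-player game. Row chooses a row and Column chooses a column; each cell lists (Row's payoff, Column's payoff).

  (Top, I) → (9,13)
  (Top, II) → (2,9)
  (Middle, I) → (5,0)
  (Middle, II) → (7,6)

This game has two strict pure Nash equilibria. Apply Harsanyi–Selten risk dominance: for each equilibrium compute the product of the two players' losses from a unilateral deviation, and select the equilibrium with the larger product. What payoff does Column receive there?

At (Top, I): Row loses 9 − 5 = 4 by deviating; Column loses 13 − 9 = 4. Product = 4·4 = 16.
At (Middle, II): Row loses 7 − 2 = 5 by deviating; Column loses 6 − 0 = 6. Product = 5·6 = 30.
30 > 16, so (Middle, II) is risk-dominant. Column's payoff there is 6.

6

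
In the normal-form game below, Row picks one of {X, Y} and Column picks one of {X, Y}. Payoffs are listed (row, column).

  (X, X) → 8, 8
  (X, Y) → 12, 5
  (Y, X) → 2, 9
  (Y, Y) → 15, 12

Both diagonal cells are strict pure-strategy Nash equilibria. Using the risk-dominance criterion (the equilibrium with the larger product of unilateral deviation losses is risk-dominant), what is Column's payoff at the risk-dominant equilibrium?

At both X: Row loses 8 − 2 = 6 by deviating; Column loses 8 − 5 = 3. Product = 6·3 = 18.
At both Y: Row loses 15 − 12 = 3 by deviating; Column loses 12 − 9 = 3. Product = 3·3 = 9.
18 > 9, so both X is risk-dominant. Column's payoff there is 8.

8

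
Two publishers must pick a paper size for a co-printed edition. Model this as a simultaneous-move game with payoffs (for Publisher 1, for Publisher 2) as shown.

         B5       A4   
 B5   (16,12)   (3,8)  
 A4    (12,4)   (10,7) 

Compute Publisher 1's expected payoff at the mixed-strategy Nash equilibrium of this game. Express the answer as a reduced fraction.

Publisher 2 mixes with probability q on B5, chosen so Publisher 1 is indifferent: 16q + 3(1−q) = 12q + 10(1−q) gives q = 7/11.
Publisher 1's expected payoff (from either row, since indifferent) is 16·7/11 + 3·4/11 = 124/11.

124/11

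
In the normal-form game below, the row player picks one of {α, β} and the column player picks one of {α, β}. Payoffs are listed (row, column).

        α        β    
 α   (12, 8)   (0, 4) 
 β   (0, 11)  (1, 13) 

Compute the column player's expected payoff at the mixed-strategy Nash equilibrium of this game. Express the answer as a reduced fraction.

10

The row player mixes with probability p on α, chosen so the column player is indifferent: 8p + 11(1−p) = 4p + 13(1−p) gives p = 1/3.
The column player's expected payoff is 8·1/3 + 11·2/3 = 10.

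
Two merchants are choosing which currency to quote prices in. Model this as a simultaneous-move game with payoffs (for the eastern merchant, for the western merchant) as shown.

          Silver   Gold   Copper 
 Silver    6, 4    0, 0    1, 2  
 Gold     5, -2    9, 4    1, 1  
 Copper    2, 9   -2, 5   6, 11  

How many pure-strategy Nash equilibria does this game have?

3

Both Silver: the eastern merchant gets 6 (best alternative 5); the western merchant gets 4 (best alternative 2). Neither deviates — NE.
Both Gold: the eastern merchant gets 9 (best alternative 0); the western merchant gets 4 (best alternative 1). Neither deviates — NE.
Both Copper: the eastern merchant gets 6 (best alternative 1); the western merchant gets 11 (best alternative 9). Neither deviates — NE.
(Silver, Copper) is not a NE: the eastern merchant would switch to Copper (6 > 1).
No other cell survives both best-response checks, so there are 3 pure NE.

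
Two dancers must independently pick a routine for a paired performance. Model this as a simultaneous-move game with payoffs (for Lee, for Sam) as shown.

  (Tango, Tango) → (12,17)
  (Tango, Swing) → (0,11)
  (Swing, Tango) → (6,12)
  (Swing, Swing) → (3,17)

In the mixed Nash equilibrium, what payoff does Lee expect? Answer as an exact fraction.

Sam mixes with probability q on Tango, chosen so Lee is indifferent: 12q + 0(1−q) = 6q + 3(1−q) gives q = 1/3.
Lee's expected payoff (from either row, since indifferent) is 12·1/3 + 0·2/3 = 4.

4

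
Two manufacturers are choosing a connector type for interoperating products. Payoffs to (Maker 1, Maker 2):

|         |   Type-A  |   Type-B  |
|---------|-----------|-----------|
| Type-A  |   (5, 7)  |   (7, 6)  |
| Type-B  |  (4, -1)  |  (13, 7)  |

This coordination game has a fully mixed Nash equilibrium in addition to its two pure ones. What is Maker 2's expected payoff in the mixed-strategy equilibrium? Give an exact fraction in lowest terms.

55/9

Maker 1 mixes with probability p on Type-A, chosen so Maker 2 is indifferent: 7p + (-1)(1−p) = 6p + 7(1−p) gives p = 8/9.
Maker 2's expected payoff is 7·8/9 + (-1)·1/9 = 55/9.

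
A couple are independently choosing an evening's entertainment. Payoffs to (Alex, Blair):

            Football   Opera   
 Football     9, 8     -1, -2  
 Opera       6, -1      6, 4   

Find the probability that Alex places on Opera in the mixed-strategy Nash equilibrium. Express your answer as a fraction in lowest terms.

Alex's mix p on Football must make Blair indifferent between Football and Opera.
Blair's payoff from Football: 8p + (-1)(1−p). From Opera: (-2)p + 4(1−p).
Set equal: 10p = 5(1−p) → p = 5/15 = 1/3.
Probability on Opera is 1 − 1/3 = 2/3.

2/3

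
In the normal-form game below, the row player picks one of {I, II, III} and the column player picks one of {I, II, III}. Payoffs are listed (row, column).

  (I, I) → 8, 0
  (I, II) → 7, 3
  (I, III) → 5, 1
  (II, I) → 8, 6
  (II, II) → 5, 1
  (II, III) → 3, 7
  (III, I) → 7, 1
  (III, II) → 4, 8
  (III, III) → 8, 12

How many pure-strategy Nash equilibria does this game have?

(I, II): the row player gets 7 (best alternative 5); the column player gets 3 (best alternative 1). Neither deviates — NE.
Both III: the row player gets 8 (best alternative 5); the column player gets 12 (best alternative 8). Neither deviates — NE.
Both I is not a NE: the column player would switch to II (3 > 0).
No other cell survives both best-response checks, so there are 2 pure NE.

2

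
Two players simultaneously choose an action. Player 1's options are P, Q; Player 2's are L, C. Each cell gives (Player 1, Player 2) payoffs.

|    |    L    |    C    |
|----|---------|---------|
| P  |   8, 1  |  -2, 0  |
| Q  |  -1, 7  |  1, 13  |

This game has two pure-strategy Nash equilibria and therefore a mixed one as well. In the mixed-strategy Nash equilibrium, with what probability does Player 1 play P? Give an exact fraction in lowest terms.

6/7

Player 1's mix p on P must make Player 2 indifferent between L and C.
Player 2's payoff from L: 1p + 7(1−p). From C: 0p + 13(1−p).
Set equal: 1p = 6(1−p) → p = 6/7.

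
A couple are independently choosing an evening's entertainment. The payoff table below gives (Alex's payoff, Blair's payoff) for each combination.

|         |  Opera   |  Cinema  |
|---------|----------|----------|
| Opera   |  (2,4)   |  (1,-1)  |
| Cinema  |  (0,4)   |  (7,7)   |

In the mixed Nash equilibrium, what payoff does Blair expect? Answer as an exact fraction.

Alex mixes with probability p on Opera, chosen so Blair is indifferent: 4p + 4(1−p) = (-1)p + 7(1−p) gives p = 3/8.
Blair's expected payoff is 4·3/8 + 4·5/8 = 4.

4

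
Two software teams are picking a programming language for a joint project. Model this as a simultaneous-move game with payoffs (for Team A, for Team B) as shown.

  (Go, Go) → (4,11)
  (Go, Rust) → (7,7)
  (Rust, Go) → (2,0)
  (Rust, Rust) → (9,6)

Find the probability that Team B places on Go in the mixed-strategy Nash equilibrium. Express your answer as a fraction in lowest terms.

1/2

Team B's mix q on Go must make Team A indifferent between Go and Rust.
Team A's payoff from Go: 4q + 7(1−q). From Rust: 2q + 9(1−q).
Set equal: 2q = 2(1−q) → q = 2/4 = 1/2.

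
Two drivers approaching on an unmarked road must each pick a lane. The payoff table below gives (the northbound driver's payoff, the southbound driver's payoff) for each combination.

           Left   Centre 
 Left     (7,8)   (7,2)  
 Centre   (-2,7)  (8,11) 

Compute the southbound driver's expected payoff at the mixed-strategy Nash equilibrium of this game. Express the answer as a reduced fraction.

37/5

The northbound driver mixes with probability p on Left, chosen so the southbound driver is indifferent: 8p + 7(1−p) = 2p + 11(1−p) gives p = 2/5.
The southbound driver's expected payoff is 8·2/5 + 7·3/5 = 37/5.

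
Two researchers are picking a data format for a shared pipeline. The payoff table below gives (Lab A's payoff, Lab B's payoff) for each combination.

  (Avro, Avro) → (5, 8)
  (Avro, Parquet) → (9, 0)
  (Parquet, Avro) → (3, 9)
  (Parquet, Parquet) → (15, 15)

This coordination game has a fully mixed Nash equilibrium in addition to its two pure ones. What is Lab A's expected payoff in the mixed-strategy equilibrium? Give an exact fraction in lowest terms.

Lab B mixes with probability q on Avro, chosen so Lab A is indifferent: 5q + 9(1−q) = 3q + 15(1−q) gives q = 3/4.
Lab A's expected payoff (from either row, since indifferent) is 5·3/4 + 9·1/4 = 6.

6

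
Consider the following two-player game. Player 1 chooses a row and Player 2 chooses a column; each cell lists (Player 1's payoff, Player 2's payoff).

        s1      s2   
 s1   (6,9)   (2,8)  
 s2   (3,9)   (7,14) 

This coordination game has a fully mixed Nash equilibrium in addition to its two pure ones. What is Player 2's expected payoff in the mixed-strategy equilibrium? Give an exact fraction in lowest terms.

Player 1 mixes with probability p on s1, chosen so Player 2 is indifferent: 9p + 9(1−p) = 8p + 14(1−p) gives p = 5/6.
Player 2's expected payoff is 9·5/6 + 9·1/6 = 9.

9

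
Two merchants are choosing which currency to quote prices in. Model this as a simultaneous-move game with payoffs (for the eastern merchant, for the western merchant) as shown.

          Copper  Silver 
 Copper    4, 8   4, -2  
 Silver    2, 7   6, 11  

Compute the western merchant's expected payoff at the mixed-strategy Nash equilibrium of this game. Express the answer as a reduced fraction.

51/7

The eastern merchant mixes with probability p on Copper, chosen so the western merchant is indifferent: 8p + 7(1−p) = (-2)p + 11(1−p) gives p = 2/7.
The western merchant's expected payoff is 8·2/7 + 7·5/7 = 51/7.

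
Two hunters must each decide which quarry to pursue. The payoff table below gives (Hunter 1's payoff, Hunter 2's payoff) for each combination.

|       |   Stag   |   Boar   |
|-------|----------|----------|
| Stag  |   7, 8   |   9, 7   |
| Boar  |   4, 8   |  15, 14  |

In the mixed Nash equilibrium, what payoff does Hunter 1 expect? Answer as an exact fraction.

23/3

Hunter 2 mixes with probability q on Stag, chosen so Hunter 1 is indifferent: 7q + 9(1−q) = 4q + 15(1−q) gives q = 2/3.
Hunter 1's expected payoff (from either row, since indifferent) is 7·2/3 + 9·1/3 = 23/3.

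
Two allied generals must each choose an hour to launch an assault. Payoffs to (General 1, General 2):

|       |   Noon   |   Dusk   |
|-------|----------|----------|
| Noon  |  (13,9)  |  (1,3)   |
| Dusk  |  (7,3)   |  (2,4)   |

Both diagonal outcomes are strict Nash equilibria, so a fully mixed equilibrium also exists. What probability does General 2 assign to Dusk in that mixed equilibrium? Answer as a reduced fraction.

General 2's mix q on Noon must make General 1 indifferent between Noon and Dusk.
General 1's payoff from Noon: 13q + 1(1−q). From Dusk: 7q + 2(1−q).
Set equal: 6q = 1(1−q) → q = 1/7.
Probability on Dusk is 1 − 1/7 = 6/7.

6/7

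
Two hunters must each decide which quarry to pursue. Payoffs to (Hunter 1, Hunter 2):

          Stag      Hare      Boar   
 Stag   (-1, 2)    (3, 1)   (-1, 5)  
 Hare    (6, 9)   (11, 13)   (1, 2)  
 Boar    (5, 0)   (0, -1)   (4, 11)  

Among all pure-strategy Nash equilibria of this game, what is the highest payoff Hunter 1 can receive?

11

Both Hare is a pure NE (Hunter 1: 11 ≥ 3; Hunter 2: 13 ≥ 9). Hunter 1 gets 11.
Both Boar is a pure NE (Hunter 1: 4 ≥ 1; Hunter 2: 11 ≥ 0). Hunter 1 gets 4.
Every other cell has a profitable deviation for at least one player. Highest of {11, 4} is 11.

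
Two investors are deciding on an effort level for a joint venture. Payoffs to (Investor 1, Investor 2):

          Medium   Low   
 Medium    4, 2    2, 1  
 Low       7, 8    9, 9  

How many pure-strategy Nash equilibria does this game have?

1

Both Low: Investor 1 gets 9 (best alternative 2); Investor 2 gets 9 (best alternative 8). Neither deviates — NE.
Both Medium is not a NE: Investor 1 would switch to Low (7 > 4).
No other cell survives both best-response checks, so there is 1 pure NE.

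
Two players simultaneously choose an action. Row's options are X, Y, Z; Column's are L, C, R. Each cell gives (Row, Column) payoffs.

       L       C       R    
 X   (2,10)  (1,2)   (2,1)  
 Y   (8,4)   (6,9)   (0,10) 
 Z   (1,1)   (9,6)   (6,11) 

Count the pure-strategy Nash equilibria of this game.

1

(Z, R): Row gets 6 (best alternative 2); Column gets 11 (best alternative 6). Neither deviates — NE.
(Y, C) is not a NE: Row would switch to Z (9 > 6).
No other cell survives both best-response checks, so there is 1 pure NE.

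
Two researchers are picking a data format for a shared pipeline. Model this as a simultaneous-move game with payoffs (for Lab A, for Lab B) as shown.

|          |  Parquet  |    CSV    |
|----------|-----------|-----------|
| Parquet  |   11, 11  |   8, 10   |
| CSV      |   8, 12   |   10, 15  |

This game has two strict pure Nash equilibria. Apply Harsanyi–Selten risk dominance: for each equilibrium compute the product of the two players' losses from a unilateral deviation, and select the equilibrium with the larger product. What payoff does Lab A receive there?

10

At both Parquet: Lab A loses 11 − 8 = 3 by deviating; Lab B loses 11 − 10 = 1. Product = 3·1 = 3.
At both CSV: Lab A loses 10 − 8 = 2 by deviating; Lab B loses 15 − 12 = 3. Product = 2·3 = 6.
6 > 3, so both CSV is risk-dominant. Lab A's payoff there is 10.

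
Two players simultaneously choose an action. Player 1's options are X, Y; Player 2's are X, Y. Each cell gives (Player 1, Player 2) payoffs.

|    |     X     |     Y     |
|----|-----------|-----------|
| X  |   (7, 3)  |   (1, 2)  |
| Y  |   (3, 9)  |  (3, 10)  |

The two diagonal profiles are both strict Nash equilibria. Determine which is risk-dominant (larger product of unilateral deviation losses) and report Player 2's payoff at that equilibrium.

At both X: Player 1 loses 7 − 3 = 4 by deviating; Player 2 loses 3 − 2 = 1. Product = 4·1 = 4.
At both Y: Player 1 loses 3 − 1 = 2 by deviating; Player 2 loses 10 − 9 = 1. Product = 2·1 = 2.
4 > 2, so both X is risk-dominant. Player 2's payoff there is 3.

3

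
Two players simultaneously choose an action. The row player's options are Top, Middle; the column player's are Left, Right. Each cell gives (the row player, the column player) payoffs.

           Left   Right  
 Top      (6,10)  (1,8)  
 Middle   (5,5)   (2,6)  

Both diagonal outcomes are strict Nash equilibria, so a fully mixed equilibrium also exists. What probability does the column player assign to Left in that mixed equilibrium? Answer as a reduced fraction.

1/2

The column player's mix q on Left must make the row player indifferent between Top and Middle.
The row player's payoff from Top: 6q + 1(1−q). From Middle: 5q + 2(1−q).
Set equal: 1q = 1(1−q) → q = 1/2.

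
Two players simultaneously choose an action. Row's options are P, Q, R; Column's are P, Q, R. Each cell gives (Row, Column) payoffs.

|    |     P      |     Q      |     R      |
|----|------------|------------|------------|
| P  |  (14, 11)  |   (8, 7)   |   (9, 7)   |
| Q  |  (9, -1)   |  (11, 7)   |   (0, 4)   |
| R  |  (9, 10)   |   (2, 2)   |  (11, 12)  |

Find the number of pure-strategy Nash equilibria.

3

Both P: Row gets 14 (best alternative 9); Column gets 11 (best alternative 7). Neither deviates — NE.
Both Q: Row gets 11 (best alternative 8); Column gets 7 (best alternative 4). Neither deviates — NE.
Both R: Row gets 11 (best alternative 9); Column gets 12 (best alternative 10). Neither deviates — NE.
(Q, R) is not a NE: Row would switch to R (11 > 0).
No other cell survives both best-response checks, so there are 3 pure NE.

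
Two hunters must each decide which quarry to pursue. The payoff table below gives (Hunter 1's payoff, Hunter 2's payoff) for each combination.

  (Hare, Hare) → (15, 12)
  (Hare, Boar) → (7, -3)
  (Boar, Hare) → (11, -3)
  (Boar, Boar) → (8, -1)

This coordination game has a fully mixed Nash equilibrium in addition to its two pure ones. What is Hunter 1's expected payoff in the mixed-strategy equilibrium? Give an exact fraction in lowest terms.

43/5

Hunter 2 mixes with probability q on Hare, chosen so Hunter 1 is indifferent: 15q + 7(1−q) = 11q + 8(1−q) gives q = 1/5.
Hunter 1's expected payoff (from either row, since indifferent) is 15·1/5 + 7·4/5 = 43/5.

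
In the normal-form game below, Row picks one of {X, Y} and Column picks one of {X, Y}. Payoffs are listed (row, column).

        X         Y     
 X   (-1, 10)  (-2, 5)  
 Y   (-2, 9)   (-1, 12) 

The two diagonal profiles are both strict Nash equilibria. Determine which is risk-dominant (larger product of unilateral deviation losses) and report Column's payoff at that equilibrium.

At both X: Row loses -1 − (-2) = 1 by deviating; Column loses 10 − 5 = 5. Product = 1·5 = 5.
At both Y: Row loses -1 − (-2) = 1 by deviating; Column loses 12 − 9 = 3. Product = 1·3 = 3.
5 > 3, so both X is risk-dominant. Column's payoff there is 10.

10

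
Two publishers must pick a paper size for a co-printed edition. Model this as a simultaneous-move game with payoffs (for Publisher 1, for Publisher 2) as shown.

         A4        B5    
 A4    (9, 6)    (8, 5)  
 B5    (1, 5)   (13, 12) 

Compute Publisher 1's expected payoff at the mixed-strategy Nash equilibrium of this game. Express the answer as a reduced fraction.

Publisher 2 mixes with probability q on A4, chosen so Publisher 1 is indifferent: 9q + 8(1−q) = 1q + 13(1−q) gives q = 5/13.
Publisher 1's expected payoff (from either row, since indifferent) is 9·5/13 + 8·8/13 = 109/13.

109/13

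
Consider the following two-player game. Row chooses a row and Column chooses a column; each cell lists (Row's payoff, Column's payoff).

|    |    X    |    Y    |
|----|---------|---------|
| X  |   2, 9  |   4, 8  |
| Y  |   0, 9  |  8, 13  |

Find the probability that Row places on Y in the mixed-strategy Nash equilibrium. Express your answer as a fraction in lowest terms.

Row's mix p on X must make Column indifferent between X and Y.
Column's payoff from X: 9p + 9(1−p). From Y: 8p + 13(1−p).
Set equal: 1p = 4(1−p) → p = 4/5.
Probability on Y is 1 − 4/5 = 1/5.

1/5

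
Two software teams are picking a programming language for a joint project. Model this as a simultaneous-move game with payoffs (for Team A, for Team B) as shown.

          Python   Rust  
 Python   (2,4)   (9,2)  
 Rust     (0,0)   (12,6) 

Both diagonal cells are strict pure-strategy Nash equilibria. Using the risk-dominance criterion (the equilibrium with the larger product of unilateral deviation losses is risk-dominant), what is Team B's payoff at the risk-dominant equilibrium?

At both Python: Team A loses 2 − 0 = 2 by deviating; Team B loses 4 − 2 = 2. Product = 2·2 = 4.
At both Rust: Team A loses 12 − 9 = 3 by deviating; Team B loses 6 − 0 = 6. Product = 3·6 = 18.
18 > 4, so both Rust is risk-dominant. Team B's payoff there is 6.

6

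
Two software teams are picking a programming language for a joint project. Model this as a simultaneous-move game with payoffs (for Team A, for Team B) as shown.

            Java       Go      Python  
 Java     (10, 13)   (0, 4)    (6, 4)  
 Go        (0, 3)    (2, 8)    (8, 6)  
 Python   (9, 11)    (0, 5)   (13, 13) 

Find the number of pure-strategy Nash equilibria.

3

Both Java: Team A gets 10 (best alternative 9); Team B gets 13 (best alternative 4). Neither deviates — NE.
Both Go: Team A gets 2 (best alternative 0); Team B gets 8 (best alternative 6). Neither deviates — NE.
Both Python: Team A gets 13 (best alternative 8); Team B gets 13 (best alternative 11). Neither deviates — NE.
(Java, Python) is not a NE: Team A would switch to Python (13 > 6).
No other cell survives both best-response checks, so there are 3 pure NE.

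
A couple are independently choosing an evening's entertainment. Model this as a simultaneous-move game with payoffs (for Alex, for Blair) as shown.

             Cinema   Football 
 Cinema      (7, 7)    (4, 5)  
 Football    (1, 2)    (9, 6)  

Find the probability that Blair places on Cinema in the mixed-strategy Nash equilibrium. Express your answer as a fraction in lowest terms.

Blair's mix q on Cinema must make Alex indifferent between Cinema and Football.
Alex's payoff from Cinema: 7q + 4(1−q). From Football: 1q + 9(1−q).
Set equal: 6q = 5(1−q) → q = 5/11.

5/11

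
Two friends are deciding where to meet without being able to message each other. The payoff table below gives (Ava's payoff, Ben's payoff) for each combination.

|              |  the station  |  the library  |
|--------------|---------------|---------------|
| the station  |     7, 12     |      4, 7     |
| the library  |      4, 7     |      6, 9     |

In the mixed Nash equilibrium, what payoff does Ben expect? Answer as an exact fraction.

Ava mixes with probability p on the station, chosen so Ben is indifferent: 12p + 7(1−p) = 7p + 9(1−p) gives p = 2/7.
Ben's expected payoff is 12·2/7 + 7·5/7 = 59/7.

59/7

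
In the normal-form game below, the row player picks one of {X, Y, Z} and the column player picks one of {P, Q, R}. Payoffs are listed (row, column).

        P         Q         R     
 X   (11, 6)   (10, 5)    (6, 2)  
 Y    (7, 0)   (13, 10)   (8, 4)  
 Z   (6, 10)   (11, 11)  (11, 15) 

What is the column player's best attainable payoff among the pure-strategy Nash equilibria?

15

(X, P) is a pure NE (the row player: 11 ≥ 7; the column player: 6 ≥ 5). The column player gets 6.
(Y, Q) is a pure NE (the row player: 13 ≥ 11; the column player: 10 ≥ 4). The column player gets 10.
(Z, R) is a pure NE (the row player: 11 ≥ 8; the column player: 15 ≥ 11). The column player gets 15.
Every other cell has a profitable deviation for at least one player. Highest of {6, 10, 15} is 15.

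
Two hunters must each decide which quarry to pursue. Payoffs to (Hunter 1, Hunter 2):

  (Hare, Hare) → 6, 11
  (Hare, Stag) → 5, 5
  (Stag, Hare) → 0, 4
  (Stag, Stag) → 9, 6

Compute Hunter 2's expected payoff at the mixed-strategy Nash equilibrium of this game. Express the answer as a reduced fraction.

Hunter 1 mixes with probability p on Hare, chosen so Hunter 2 is indifferent: 11p + 4(1−p) = 5p + 6(1−p) gives p = 1/4.
Hunter 2's expected payoff is 11·1/4 + 4·3/4 = 23/4.

23/4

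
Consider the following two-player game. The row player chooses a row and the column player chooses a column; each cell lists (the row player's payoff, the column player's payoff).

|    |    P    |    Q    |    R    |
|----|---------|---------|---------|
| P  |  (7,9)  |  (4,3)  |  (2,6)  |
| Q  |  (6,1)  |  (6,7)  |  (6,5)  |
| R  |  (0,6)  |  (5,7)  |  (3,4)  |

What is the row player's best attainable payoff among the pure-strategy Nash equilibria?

7

Both P is a pure NE (the row player: 7 ≥ 6; the column player: 9 ≥ 6). The row player gets 7.
Both Q is a pure NE (the row player: 6 ≥ 5; the column player: 7 ≥ 5). The row player gets 6.
Every other cell has a profitable deviation for at least one player. Highest of {7, 6} is 7.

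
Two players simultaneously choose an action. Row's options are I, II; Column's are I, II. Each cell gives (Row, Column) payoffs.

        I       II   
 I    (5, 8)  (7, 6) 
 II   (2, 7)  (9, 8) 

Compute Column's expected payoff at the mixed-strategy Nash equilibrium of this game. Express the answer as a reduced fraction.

22/3

Row mixes with probability p on I, chosen so Column is indifferent: 8p + 7(1−p) = 6p + 8(1−p) gives p = 1/3.
Column's expected payoff is 8·1/3 + 7·2/3 = 22/3.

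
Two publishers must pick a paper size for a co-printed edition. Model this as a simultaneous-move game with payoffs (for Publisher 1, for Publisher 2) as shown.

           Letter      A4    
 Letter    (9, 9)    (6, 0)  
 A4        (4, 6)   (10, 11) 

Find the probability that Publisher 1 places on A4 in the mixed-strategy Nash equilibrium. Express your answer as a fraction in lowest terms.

9/14

Publisher 1's mix p on Letter must make Publisher 2 indifferent between Letter and A4.
Publisher 2's payoff from Letter: 9p + 6(1−p). From A4: 0p + 11(1−p).
Set equal: 9p = 5(1−p) → p = 5/14.
Probability on A4 is 1 − 5/14 = 9/14.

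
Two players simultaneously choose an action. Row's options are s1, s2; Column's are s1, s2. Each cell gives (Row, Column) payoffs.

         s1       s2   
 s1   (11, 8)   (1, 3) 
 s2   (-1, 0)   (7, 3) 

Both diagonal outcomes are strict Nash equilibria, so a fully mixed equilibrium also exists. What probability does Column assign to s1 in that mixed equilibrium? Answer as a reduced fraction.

Column's mix q on s1 must make Row indifferent between s1 and s2.
Row's payoff from s1: 11q + 1(1−q). From s2: (-1)q + 7(1−q).
Set equal: 12q = 6(1−q) → q = 6/18 = 1/3.

1/3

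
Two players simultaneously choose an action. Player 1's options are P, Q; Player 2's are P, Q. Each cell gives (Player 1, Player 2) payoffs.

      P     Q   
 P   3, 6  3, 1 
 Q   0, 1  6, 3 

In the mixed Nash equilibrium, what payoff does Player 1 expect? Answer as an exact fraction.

Player 2 mixes with probability q on P, chosen so Player 1 is indifferent: 3q + 3(1−q) = 0q + 6(1−q) gives q = 1/2.
Player 1's expected payoff (from either row, since indifferent) is 3·1/2 + 3·1/2 = 3.

3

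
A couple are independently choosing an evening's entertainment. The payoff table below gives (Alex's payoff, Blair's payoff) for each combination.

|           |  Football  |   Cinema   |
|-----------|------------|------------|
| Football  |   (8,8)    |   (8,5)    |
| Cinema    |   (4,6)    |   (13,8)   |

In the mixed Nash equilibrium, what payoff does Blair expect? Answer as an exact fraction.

34/5

Alex mixes with probability p on Football, chosen so Blair is indifferent: 8p + 6(1−p) = 5p + 8(1−p) gives p = 2/5.
Blair's expected payoff is 8·2/5 + 6·3/5 = 34/5.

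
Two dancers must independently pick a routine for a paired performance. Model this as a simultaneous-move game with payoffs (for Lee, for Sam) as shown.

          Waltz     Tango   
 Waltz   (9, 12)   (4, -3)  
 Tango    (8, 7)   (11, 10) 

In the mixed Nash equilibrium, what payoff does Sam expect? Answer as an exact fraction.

47/6

Lee mixes with probability p on Waltz, chosen so Sam is indifferent: 12p + 7(1−p) = (-3)p + 10(1−p) gives p = 1/6.
Sam's expected payoff is 12·1/6 + 7·5/6 = 47/6.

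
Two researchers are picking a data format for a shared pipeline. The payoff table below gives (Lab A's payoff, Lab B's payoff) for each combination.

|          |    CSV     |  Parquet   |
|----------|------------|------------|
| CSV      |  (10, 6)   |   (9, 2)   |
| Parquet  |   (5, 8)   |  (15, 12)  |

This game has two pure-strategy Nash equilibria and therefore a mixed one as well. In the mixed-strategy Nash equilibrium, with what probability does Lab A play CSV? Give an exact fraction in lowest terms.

Lab A's mix p on CSV must make Lab B indifferent between CSV and Parquet.
Lab B's payoff from CSV: 6p + 8(1−p). From Parquet: 2p + 12(1−p).
Set equal: 4p = 4(1−p) → p = 4/8 = 1/2.

1/2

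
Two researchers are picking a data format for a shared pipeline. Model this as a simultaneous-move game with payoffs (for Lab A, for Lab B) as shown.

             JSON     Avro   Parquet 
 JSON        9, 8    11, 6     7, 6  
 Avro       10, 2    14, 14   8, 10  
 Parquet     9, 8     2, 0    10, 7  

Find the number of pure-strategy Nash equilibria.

Both Avro: Lab A gets 14 (best alternative 11); Lab B gets 14 (best alternative 10). Neither deviates — NE.
Both Parquet is not a NE: Lab B would switch to JSON (8 > 7).
No other cell survives both best-response checks, so there is 1 pure NE.

1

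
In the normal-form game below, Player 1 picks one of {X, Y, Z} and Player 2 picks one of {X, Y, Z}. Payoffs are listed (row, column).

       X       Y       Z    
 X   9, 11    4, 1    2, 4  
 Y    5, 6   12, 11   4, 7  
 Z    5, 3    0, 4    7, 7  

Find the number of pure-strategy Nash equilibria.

3

Both X: Player 1 gets 9 (best alternative 5); Player 2 gets 11 (best alternative 4). Neither deviates — NE.
Both Y: Player 1 gets 12 (best alternative 4); Player 2 gets 11 (best alternative 7). Neither deviates — NE.
Both Z: Player 1 gets 7 (best alternative 4); Player 2 gets 7 (best alternative 4). Neither deviates — NE.
(X, Z) is not a NE: Player 1 would switch to Z (7 > 2).
No other cell survives both best-response checks, so there are 3 pure NE.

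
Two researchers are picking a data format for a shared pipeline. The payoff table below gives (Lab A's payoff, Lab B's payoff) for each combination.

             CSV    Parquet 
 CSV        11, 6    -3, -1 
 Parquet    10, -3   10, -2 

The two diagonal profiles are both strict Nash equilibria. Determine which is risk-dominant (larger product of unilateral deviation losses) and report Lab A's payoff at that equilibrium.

10

At both CSV: Lab A loses 11 − 10 = 1 by deviating; Lab B loses 6 − (-1) = 7. Product = 1·7 = 7.
At both Parquet: Lab A loses 10 − (-3) = 13 by deviating; Lab B loses -2 − (-3) = 1. Product = 13·1 = 13.
13 > 7, so both Parquet is risk-dominant. Lab A's payoff there is 10.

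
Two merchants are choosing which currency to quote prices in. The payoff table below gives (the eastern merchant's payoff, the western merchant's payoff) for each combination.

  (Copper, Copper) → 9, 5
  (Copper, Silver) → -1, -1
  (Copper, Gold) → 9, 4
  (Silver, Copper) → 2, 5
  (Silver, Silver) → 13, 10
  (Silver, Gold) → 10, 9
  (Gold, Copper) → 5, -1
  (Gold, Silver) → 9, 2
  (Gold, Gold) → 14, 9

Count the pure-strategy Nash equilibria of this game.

3

Both Copper: the eastern merchant gets 9 (best alternative 5); the western merchant gets 5 (best alternative 4). Neither deviates — NE.
Both Silver: the eastern merchant gets 13 (best alternative 9); the western merchant gets 10 (best alternative 9). Neither deviates — NE.
Both Gold: the eastern merchant gets 14 (best alternative 10); the western merchant gets 9 (best alternative 2). Neither deviates — NE.
(Copper, Gold) is not a NE: the eastern merchant would switch to Gold (14 > 9).
No other cell survives both best-response checks, so there are 3 pure NE.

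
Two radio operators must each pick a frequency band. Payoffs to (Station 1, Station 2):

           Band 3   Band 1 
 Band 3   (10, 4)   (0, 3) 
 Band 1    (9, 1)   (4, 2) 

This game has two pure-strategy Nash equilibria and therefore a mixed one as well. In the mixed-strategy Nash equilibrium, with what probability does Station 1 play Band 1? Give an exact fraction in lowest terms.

Station 1's mix p on Band 3 must make Station 2 indifferent between Band 3 and Band 1.
Station 2's payoff from Band 3: 4p + 1(1−p). From Band 1: 3p + 2(1−p).
Set equal: 1p = 1(1−p) → p = 1/2.
Probability on Band 1 is 1 − 1/2 = 1/2.

1/2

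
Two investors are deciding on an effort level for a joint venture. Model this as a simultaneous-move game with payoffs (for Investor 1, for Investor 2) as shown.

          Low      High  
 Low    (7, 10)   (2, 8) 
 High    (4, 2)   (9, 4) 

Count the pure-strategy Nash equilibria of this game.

Both Low: Investor 1 gets 7 (best alternative 4); Investor 2 gets 10 (best alternative 8). Neither deviates — NE.
Both High: Investor 1 gets 9 (best alternative 2); Investor 2 gets 4 (best alternative 2). Neither deviates — NE.
(High, Low) is not a NE: Investor 1 would switch to Low (7 > 4).
No other cell survives both best-response checks, so there are 2 pure NE.

2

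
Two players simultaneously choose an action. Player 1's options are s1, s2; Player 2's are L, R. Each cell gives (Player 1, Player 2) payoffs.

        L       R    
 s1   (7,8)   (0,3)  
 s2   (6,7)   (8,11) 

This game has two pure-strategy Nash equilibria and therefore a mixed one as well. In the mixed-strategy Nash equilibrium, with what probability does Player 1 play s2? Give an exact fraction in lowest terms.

Player 1's mix p on s1 must make Player 2 indifferent between L and R.
Player 2's payoff from L: 8p + 7(1−p). From R: 3p + 11(1−p).
Set equal: 5p = 4(1−p) → p = 4/9.
Probability on s2 is 1 − 4/9 = 5/9.

5/9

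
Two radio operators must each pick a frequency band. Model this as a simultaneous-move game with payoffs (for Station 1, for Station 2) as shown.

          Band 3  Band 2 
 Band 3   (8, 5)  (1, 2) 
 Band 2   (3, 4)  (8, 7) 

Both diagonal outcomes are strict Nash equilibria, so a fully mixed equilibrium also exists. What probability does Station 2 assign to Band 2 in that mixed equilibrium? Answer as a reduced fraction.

5/12

Station 2's mix q on Band 3 must make Station 1 indifferent between Band 3 and Band 2.
Station 1's payoff from Band 3: 8q + 1(1−q). From Band 2: 3q + 8(1−q).
Set equal: 5q = 7(1−q) → q = 7/12.
Probability on Band 2 is 1 − 7/12 = 5/12.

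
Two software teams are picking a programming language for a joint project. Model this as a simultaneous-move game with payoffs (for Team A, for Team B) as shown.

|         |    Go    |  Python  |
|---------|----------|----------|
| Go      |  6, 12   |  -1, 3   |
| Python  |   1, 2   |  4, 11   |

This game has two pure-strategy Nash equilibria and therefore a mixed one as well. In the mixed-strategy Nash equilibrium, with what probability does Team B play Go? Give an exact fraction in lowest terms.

Team B's mix q on Go must make Team A indifferent between Go and Python.
Team A's payoff from Go: 6q + (-1)(1−q). From Python: 1q + 4(1−q).
Set equal: 5q = 5(1−q) → q = 5/10 = 1/2.

1/2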